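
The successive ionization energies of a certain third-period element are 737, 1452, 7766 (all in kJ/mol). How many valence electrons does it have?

2

Look for the largest jump between consecutive ionization energies: IE3/IE2 ≈ 5.3, far larger than any earlier ratio.
That jump marks the point where a core electron is being removed. So the atom has 2 valence electrons.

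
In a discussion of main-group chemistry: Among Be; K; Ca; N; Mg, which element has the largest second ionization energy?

K

Consider each +1 ion: Be⁺ still has 1 valence electron; K⁺ is the bare [Ar] core; Ca⁺ still has 1 valence electron; N⁺ still has 4 valence electrons; Mg⁺ still has 1 valence electron.
Core electrons are held far more tightly than valence electrons, so K tops the IE_2 order.
Valence configurations: Be⁺ [He]2s¹, Ca⁺ [Ar]4s¹, N⁺ [He]2s²2p², Mg⁺ [Ne]3s¹.
Approximate IE_2 values (kJ/mol): Be 1757, K 3052, Ca 1145, N 2856, Mg 1451.
Overall IE_2 order: Ca < Mg < Be < N < K.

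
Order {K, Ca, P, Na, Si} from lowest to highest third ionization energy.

IE_3 is the cost of taking one more electron from the +2 cation: K²⁺ is already 1 electron into the core; Ca²⁺ is the bare [Ar] core; P²⁺ still has 3 valence electrons; Na²⁺ is already 1 electron into the core; Si²⁺ still has 2 valence electrons.
Breaking into a closed-shell core is much more expensive than removing a leftover valence electron — K, Ca and Na have the largest IE_3 here.
Valence configurations: P²⁺ [Ne]3s²3p¹, Si²⁺ [Ne]3s².
P²⁺ loses a lone 3p electron whereas Si²⁺ must break into a filled 3s² pair, so IE_3(Si) > IE_3(P) even though P has the higher nuclear charge.
The numbers (kJ/mol): K 4420, Ca 4912, P 2914, Na 6910, Si 3232.
Overall IE_3 order: P < Si < K < Ca < Na.

P < Si < K < Ca < Na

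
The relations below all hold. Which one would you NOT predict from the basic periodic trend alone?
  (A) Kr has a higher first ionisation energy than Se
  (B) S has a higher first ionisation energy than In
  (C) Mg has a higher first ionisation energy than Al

The general trend: first ionisation energy increases across a period and decreases down a group.
(A) Kr (period 4, group 18) vs Se (period 4, group 16): the stated order agrees with the simple trend.
(B) S (period 3, group 16) vs In (period 5, group 13): the stated order agrees with the simple trend.
(C) Mg (period 3, group 2) vs Al (period 3, group 13): the stated order contradicts the simple trend.
The exception is (C): Al's single 3p electron is easier to remove than one from Mg's filled 3s².

(C)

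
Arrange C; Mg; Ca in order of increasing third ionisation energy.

C, Ca, Mg

The third ionization energy removes an electron from the +2 ion. For each element: C²⁺ still has 2 valence electrons; Mg²⁺ is the bare [Ne] core; Ca²⁺ is the bare [Ar] core.
Pulling an electron out of a noble-gas core costs far more than removing a remaining valence electron, so Ca and Mg sit at the high end of IE_3.
Tabulated IE_3 (kJ/mol): C 4620, Mg 7733, Ca 4912.
Overall IE_3 order: C < Ca < Mg.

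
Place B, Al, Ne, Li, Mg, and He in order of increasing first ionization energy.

Li < Al < Mg < B < Ne < He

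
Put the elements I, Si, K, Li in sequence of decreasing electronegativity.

Electronegativity increases across a period and decreases down a group, tracking effective nuclear charge and atomic size.
Neither a single period nor a single group — weigh both effects.
Li > K: Li sits above K in group 1, so the down-group effect alone puts Li higher.
Si > Li: period and group pull opposite ways; the across-period shift dominates (1.90 vs 0.98).
I > Si: period and group pull opposite ways; the across-period shift dominates (2.66 vs 1.90).
Tabulated electronegativity (Pauling): Li 0.98, Si 1.90, K 0.82, I 2.66.
So from highest to lowest: I > Si > Li > K.

I > Si > Li > K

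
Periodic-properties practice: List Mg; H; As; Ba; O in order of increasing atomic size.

H, O, As, Mg, Ba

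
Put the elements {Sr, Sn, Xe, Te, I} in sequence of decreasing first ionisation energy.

Across a period the outer electron is held more tightly (higher IE₁); down a group it sits in a higher shell, more shielded, and comes off more easily.
All lie in period 5, so first ionization energy increases left to right.
So from highest to lowest: Xe > I > Te > Sn > Sr.

Xe > I > Te > Sn > Sr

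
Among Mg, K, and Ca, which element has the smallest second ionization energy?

Ca

Consider each +1 ion: Mg⁺ still has 1 valence electron; K⁺ is the bare [Ar] core; Ca⁺ still has 1 valence electron.
Pulling an electron out of a noble-gas core costs far more than removing a remaining valence electron, so K sits at the high end of IE_2.
Valence configurations: Mg⁺ [Ne]3s¹, Ca⁺ [Ar]4s¹.
Approximate IE_2 values (kJ/mol): Mg 1451, K 3052, Ca 1145.
Putting it together, IE_2: Ca < Mg < K.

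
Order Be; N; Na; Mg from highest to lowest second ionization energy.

After 1 electron has been removed, what remains? Be⁺ still has 1 valence electron; N⁺ still has 4 valence electrons; Na⁺ is the bare [Ne] core; Mg⁺ still has 1 valence electron.
Breaking into a closed-shell core is much more expensive than removing a leftover valence electron — Na has the largest IE_2 here.
Valence configurations: Be⁺ [He]2s¹, N⁺ [He]2s²2p², Mg⁺ [Ne]3s¹.
Tabulated IE_2 (kJ/mol): Be 1757, N 2856, Na 4562, Mg 1451.
Hence IE_2: Mg < Be < N < Na.

Na, N, Be, Mg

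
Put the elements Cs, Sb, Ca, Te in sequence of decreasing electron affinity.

Te > Sb > Cs > Ca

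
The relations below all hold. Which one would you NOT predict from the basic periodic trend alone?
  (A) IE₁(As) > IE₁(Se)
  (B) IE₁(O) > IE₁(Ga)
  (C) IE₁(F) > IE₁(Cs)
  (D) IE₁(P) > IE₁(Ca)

(A)

The general trend: first ionisation energy increases across a period and decreases down a group.
(A) As (period 4, group 15) vs Se (period 4, group 16): the stated order contradicts the simple trend.
(B) O (period 2, group 16) vs Ga (period 4, group 13): the stated order agrees with the simple trend.
(C) F (period 2, group 17) vs Cs (period 6, group 1): the stated order agrees with the simple trend.
(D) P (period 3, group 15) vs Ca (period 4, group 2): the stated order agrees with the simple trend.
The exception is (A): Se (4p⁴) ionizes more easily than half-filled As (4p³).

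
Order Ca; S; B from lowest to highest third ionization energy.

Consider each +2 ion: Ca²⁺ is the bare [Ar] core; S²⁺ still has 4 valence electrons; B²⁺ still has 1 valence electron.
Breaking into a closed-shell core is much more expensive than removing a leftover valence electron — Ca has the largest IE_3 here.
Valence configurations: S²⁺ [Ne]3s²3p², B²⁺ [He]2s¹.
The numbers (kJ/mol): Ca 4912, S 3357, B 3660.
Putting it together, IE_3: S < B < Ca.

S < B < Ca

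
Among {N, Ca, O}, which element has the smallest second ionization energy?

Ca

IE_2 is the cost of taking one more electron from the +1 cation: N⁺ still has 4 valence electrons; Ca⁺ still has 1 valence electron; O⁺ still has 5 valence electrons.
All are still removing valence electrons, so compare the +1 ions as you would atoms: IE_2 generally rises across a period (higher Z_eff) and falls down a group (larger shell), subject to the usual subshell exceptions.
Valence configurations: N⁺ [He]2s²2p², Ca⁺ [Ar]4s¹, O⁺ [He]2s²2p³.
Approximate IE_2 values (kJ/mol): N 2856, Ca 1145, O 3388.
Hence IE_2: Ca < N < O.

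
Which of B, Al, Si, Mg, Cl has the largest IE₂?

Consider each +1 ion: B⁺ still has 2 valence electrons; Al⁺ still has 2 valence electrons; Si⁺ still has 3 valence electrons; Mg⁺ still has 1 valence electron; Cl⁺ still has 6 valence electrons.
All are still removing valence electrons, so compare the +1 ions as you would atoms: IE_2 generally rises across a period (higher Z_eff) and falls down a group (larger shell), subject to the usual subshell exceptions.
Valence configurations: B⁺ [He]2s², Al⁺ [Ne]3s², Si⁺ [Ne]3s²3p¹, Mg⁺ [Ne]3s¹, Cl⁺ [Ne]3s²3p⁴.
Si⁺ loses a lone 3p electron whereas Al⁺ must break into a filled 3s² pair, so IE_2(Al) > IE_2(Si) even though Si has the higher nuclear charge.
The numbers (kJ/mol): B 2427, Al 1817, Si 1577, Mg 1451, Cl 2298.
Overall IE_2 order: Mg < Si < Al < Cl < B.

B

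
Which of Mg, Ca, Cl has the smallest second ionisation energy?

After 1 electron has been removed, what remains? Mg⁺ still has 1 valence electron; Ca⁺ still has 1 valence electron; Cl⁺ still has 6 valence electrons.
All are still removing valence electrons, so compare the +1 ions as you would atoms: IE_2 generally rises across a period (higher Z_eff) and falls down a group (larger shell), subject to the usual subshell exceptions.
Valence configurations: Mg⁺ [Ne]3s¹, Ca⁺ [Ar]4s¹, Cl⁺ [Ne]3s²3p⁴.
The numbers (kJ/mol): Mg 1451, Ca 1145, Cl 2298.
Overall IE_2 order: Ca < Mg < Cl.

Ca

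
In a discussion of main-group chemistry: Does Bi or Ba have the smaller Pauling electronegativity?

Ba is in period 6, group 2; Bi is in period 6, group 15.
EN rises left→right (higher Z_eff, smaller atoms) and falls top→bottom (larger, more shielded atoms).
All lie in period 6, so electronegativity increases left to right.
So Ba has the smaller Pauling electronegativity (Ba < Bi).

Ba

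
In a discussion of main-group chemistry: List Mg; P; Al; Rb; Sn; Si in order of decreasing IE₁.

Mg is in period 3, group 2; Al is in period 3, group 13; Si is in period 3, group 14; P is in period 3, group 15; Rb is in period 5, group 1; Sn is in period 5, group 14.
IE₁ increases left→right with effective nuclear charge and decreases top→bottom as the valence shell moves farther out.
Here both period and group differ, so the two effects have to be weighed against each other.
Al > Rb: both effects reinforce here, so Al is clearly the higher of the two.
Sn > Al: the two effects oppose for this pair; the across-period effect wins (709 vs 578 kJ/mol).
Mg > Sn: the two effects oppose for this pair; the down-group effect wins (738 vs 709 kJ/mol).
Si > Mg: Si lies to the right of Mg in period 3, so the across-period effect alone puts Si higher.
P > Si: P lies to the right of Si in period 3, so the across-period effect alone puts P higher.
Note the exception: Mg has a higher first ionization energy than Al, contrary to the simple trend — Al's single 3p electron is easier to remove than one from Mg's filled 3s².
For reference (kJ/mol): Mg 738, Al 578, Si 786, P 1012, Rb 403, Sn 709.
So from highest to lowest: P > Si > Mg > Sn > Al > Rb.

P > Si > Mg > Sn > Al > Rb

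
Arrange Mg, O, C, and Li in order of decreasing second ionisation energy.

Consider each +1 ion: Mg⁺ still has 1 valence electron; O⁺ still has 5 valence electrons; C⁺ still has 3 valence electrons; Li⁺ is the bare [He] core.
Core electrons are held far more tightly than valence electrons, so Li tops the IE_2 order.
Valence configurations: Mg⁺ [Ne]3s¹, O⁺ [He]2s²2p³, C⁺ [He]2s²2p¹.
Approximate IE_2 values (kJ/mol): Mg 1451, O 3388, C 2353, Li 7298.
Putting it together, IE_2: Mg < C < O < Li.

Li > O > C > Mg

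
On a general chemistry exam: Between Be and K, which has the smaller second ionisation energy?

The second ionization energy removes an electron from the +1 ion. For each element: Be⁺ still has 1 valence electron; K⁺ is the bare [Ar] core.
Breaking into a closed-shell core is much more expensive than removing a leftover valence electron — K has the largest IE_2 here.
Approximate IE_2 values (kJ/mol): Be 1757, K 3052.
So the second ionization energies run Be < K.

Be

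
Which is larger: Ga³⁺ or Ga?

Ga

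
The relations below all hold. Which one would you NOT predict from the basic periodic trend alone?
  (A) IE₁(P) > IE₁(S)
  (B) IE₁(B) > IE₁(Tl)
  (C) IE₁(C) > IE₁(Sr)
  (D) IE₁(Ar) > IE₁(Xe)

(A)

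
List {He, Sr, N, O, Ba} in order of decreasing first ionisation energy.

He > N > O > Sr > Ba

He is in period 1, group 18; N is in period 2, group 15; O is in period 2, group 16; Sr is in period 5, group 2; Ba is in period 6, group 2.
First ionization energy rises across a period (greater Z_eff holds electrons more tightly) and falls down a group (valence electrons are farther from the nucleus).
Neither a single period nor a single group — weigh both effects.
Sr > Ba: Sr sits above Ba in group 2, so the down-group effect alone puts Sr higher.
O > Sr: both effects reinforce here, so O is clearly the higher of the two.
N > O: this pair runs against the simple trend — see the exception note.
He > N: both effects reinforce here, so He is clearly the higher of the two.
Note the exception: N has a higher first ionization energy than O, contrary to the simple trend — pairing an electron in O's 2p⁴ costs repulsion energy, so O ionizes more easily than half-filled N (2p³).
Tabulated first ionization energy (kJ/mol): He 2372, N 1402, O 1314, Sr 550, Ba 503.
So from highest to lowest: He > N > O > Sr > Ba.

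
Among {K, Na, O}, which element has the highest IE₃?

Na

Consider each +2 ion: K²⁺ is already 1 electron into the core; Na²⁺ is already 1 electron into the core; O²⁺ still has 4 valence electrons.
Usually core removal costs more than valence removal, but here the competition is close: a tightly held n=2 valence electron can cost more to remove than an n=3 core electron, so the actual values have to decide it.
Approximate IE_3 values (kJ/mol): K 4420, Na 6910, O 5300.
Overall IE_3 order: K < O < Na.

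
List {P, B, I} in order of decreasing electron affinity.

I > P > B

EA tends to increase across a period and decrease down a group, though the pattern is less regular than for IE or radius.
These span different periods and groups, so the two trends combine.
P > B: the two effects oppose for this pair; the across-period effect wins (72 vs 27 kJ/mol).
I > P: the two effects oppose for this pair; the across-period effect wins (295 vs 72 kJ/mol).
Tabulated electron affinity (kJ/mol): B 27, P 72, I 295.
So from highest to lowest: I > P > B.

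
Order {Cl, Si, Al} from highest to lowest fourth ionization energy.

IE_4 is the cost of taking one more electron from the +3 cation: Cl³⁺ still has 4 valence electrons; Si³⁺ still has 1 valence electron; Al³⁺ is the bare [Ne] core.
Pulling an electron out of a noble-gas core costs far more than removing a remaining valence electron, so Al sits at the high end of IE_4.
Valence configurations: Cl³⁺ [Ne]3s²3p², Si³⁺ [Ne]3s¹.
Approximate IE_4 values (kJ/mol): Cl 5159, Si 4356, Al 11577.
Overall IE_4 order: Si < Cl < Al.

Al > Cl > Si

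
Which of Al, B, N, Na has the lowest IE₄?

N

After 3 electrons have been removed, what remains? Al³⁺ is the bare [Ne] core; B³⁺ is the bare [He] core; N³⁺ still has 2 valence electrons; Na³⁺ is already 2 electrons into the core.
Pulling an electron out of a noble-gas core costs far more than removing a remaining valence electron, so Na, Al and B sit at the high end of IE_4.
Tabulated IE_4 (kJ/mol): Al 11577, B 25026, N 7475, Na 9543.
So the fourth ionization energies run N < Na < Al < B.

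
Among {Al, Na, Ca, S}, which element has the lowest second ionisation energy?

Consider each +1 ion: Al⁺ still has 2 valence electrons; Na⁺ is the bare [Ne] core; Ca⁺ still has 1 valence electron; S⁺ still has 5 valence electrons.
Breaking into a closed-shell core is much more expensive than removing a leftover valence electron — Na has the largest IE_2 here.
Valence configurations: Al⁺ [Ne]3s², Ca⁺ [Ar]4s¹, S⁺ [Ne]3s²3p³.
The numbers (kJ/mol): Al 1817, Na 4562, Ca 1145, S 2252.
Putting it together, IE_2: Ca < Al < S < Na.

Ca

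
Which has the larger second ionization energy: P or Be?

P

Consider each +1 ion: P⁺ still has 4 valence electrons; Be⁺ still has 1 valence electron.
All are still removing valence electrons, so compare the +1 ions as you would atoms: IE_2 generally rises across a period (higher Z_eff) and falls down a group (larger shell), subject to the usual subshell exceptions.
Valence configurations: P⁺ [Ne]3s²3p², Be⁺ [He]2s¹.
The numbers (kJ/mol): P 1907, Be 1757.
Putting it together, IE_2: Be < P.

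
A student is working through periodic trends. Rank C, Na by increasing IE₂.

C < Na

IE_2 is the cost of taking one more electron from the +1 cation: C⁺ still has 3 valence electrons; Na⁺ is the bare [Ne] core.
Pulling an electron out of a noble-gas core costs far more than removing a remaining valence electron, so Na sits at the high end of IE_2.
The numbers (kJ/mol): C 2353, Na 4562.
Overall IE_2 order: C < Na.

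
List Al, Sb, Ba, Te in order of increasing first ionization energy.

Ba < Al < Sb < Te

Across a period the outer electron is held more tightly (higher IE₁); down a group it sits in a higher shell, more shielded, and comes off more easily.
Neither a single period nor a single group — weigh both effects.
Al > Ba: both effects reinforce here, so Al is clearly the higher of the two.
Sb > Al: period and group pull opposite ways; the across-period shift dominates (831 vs 578 kJ/mol).
Te > Sb: both are in period 5; the period trend gives Te the larger value.
Approximate values (kJ/mol): Al 578, Sb 831, Te 869, Ba 503.
So from lowest to highest: Ba < Al < Sb < Te.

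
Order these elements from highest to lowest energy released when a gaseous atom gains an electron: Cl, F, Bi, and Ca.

Cl > F > Bi > Ca

F is in period 2, group 17; Cl is in period 3, group 17; Ca is in period 4, group 2; Bi is in period 6, group 15.
Atoms with high Z_eff and room in the valence shell (especially the halogens) have the most exothermic electron affinities.
Here both period and group differ, so the two effects have to be weighed against each other.
Bi > Ca: period and group pull opposite ways; the across-period shift dominates (91 vs 2 kJ/mol).
F > Bi: both effects reinforce here, so F is clearly the higher of the two.
Cl > F: this pair runs against the simple trend — see the exception note.
Note the exception: Cl has a higher electron affinity than F, contrary to the simple trend — F's small 2p subshell makes the incoming electron feel strong e⁻–e⁻ repulsion, so Cl actually releases more energy on gaining an electron.
Approximate values (kJ/mol): F 328, Cl 349, Ca 2, Bi 91.
So from highest to lowest: Cl > F > Bi > Ca.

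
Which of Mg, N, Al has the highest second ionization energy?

After 1 electron has been removed, what remains? Mg⁺ still has 1 valence electron; N⁺ still has 4 valence electrons; Al⁺ still has 2 valence electrons.
All are still removing valence electrons, so compare the +1 ions as you would atoms: IE_2 generally rises across a period (higher Z_eff) and falls down a group (larger shell), subject to the usual subshell exceptions.
Valence configurations: Mg⁺ [Ne]3s¹, N⁺ [He]2s²2p², Al⁺ [Ne]3s².
Approximate IE_2 values (kJ/mol): Mg 1451, N 2856, Al 1817.
Overall IE_2 order: Mg < Al < N.

N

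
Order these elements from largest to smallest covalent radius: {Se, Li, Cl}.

Li is in period 2, group 1; Cl is in period 3, group 17; Se is in period 4, group 16.
Radius decreases left→right (rising Z_eff, same n) and increases top→bottom (higher n).
These span different periods and groups, so the two trends combine.
Se > Cl: relative to Cl, both the across-period and down-group shifts push Se's atomic radius up.
Li > Se: period and group pull opposite ways; the across-period shift dominates (133 vs 116 pm).
Tabulated atomic radius (pm): Li 133, Cl 99, Se 116.
So from largest to smallest: Li > Se > Cl.

Li > Se > Cl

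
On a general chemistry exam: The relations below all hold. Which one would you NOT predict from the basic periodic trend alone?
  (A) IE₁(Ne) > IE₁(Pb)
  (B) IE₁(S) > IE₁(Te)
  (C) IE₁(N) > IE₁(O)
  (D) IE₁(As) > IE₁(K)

(C)

The general trend: IE₁ increases across a period and decreases down a group.
(A) Ne (period 2, group 18) vs Pb (period 6, group 14): the stated order agrees with the simple trend.
(B) S (period 3, group 16) vs Te (period 5, group 16): the stated order agrees with the simple trend.
(C) N (period 2, group 15) vs O (period 2, group 16): the stated order contradicts the simple trend.
(D) As (period 4, group 15) vs K (period 4, group 1): the stated order agrees with the simple trend.
The exception is (C): pairing an electron in O's 2p⁴ costs repulsion energy, so O ionizes more easily than half-filled N (2p³).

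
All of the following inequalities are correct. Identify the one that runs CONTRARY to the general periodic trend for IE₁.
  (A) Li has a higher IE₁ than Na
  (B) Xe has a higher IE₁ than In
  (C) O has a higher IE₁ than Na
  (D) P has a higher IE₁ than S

(D)

The general trend: IE₁ increases across a period and decreases down a group.
(A) Li (period 2, group 1) vs Na (period 3, group 1): the stated order agrees with the simple trend.
(B) Xe (period 5, group 18) vs In (period 5, group 13): the stated order agrees with the simple trend.
(C) O (period 2, group 16) vs Na (period 3, group 1): the stated order agrees with the simple trend.
(D) P (period 3, group 15) vs S (period 3, group 16): the stated order contradicts the simple trend.
The exception is (D): S (3p⁴) ionizes more easily than half-filled P (3p³) because the paired 3p electron in S is pushed out by e⁻–e⁻ repulsion.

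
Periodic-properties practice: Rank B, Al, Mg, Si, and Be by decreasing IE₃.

After 2 electrons have been removed, what remains? B²⁺ still has 1 valence electron; Al²⁺ still has 1 valence electron; Mg²⁺ is the bare [Ne] core; Si²⁺ still has 2 valence electrons; Be²⁺ is the bare [He] core.
Breaking into a closed-shell core is much more expensive than removing a leftover valence electron — Mg and Be have the largest IE_3 here.
Valence configurations: B²⁺ [He]2s¹, Al²⁺ [Ne]3s¹, Si²⁺ [Ne]3s².
Tabulated IE_3 (kJ/mol): B 3660, Al 2745, Mg 7733, Si 3232, Be 14849.
Overall IE_3 order: Al < Si < B < Mg < Be.

Be > Mg > B > Si > Al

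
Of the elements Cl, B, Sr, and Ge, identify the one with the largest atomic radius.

B is in period 2, group 13; Cl is in period 3, group 17; Ge is in period 4, group 14; Sr is in period 5, group 2.
Moving right in a period, electrons are added to the same shell under a stronger nuclear pull, so atoms get smaller; moving down, a new shell is opened and atoms get larger.
Here both period and group differ, so the two effects have to be weighed against each other.
Cl > B: the two effects oppose for this pair; the down-group effect wins (99 vs 85 pm).
Ge > Cl: both effects reinforce here, so Ge is clearly the larger of the two.
Sr > Ge: relative to Ge, both the across-period and down-group shifts push Sr's atomic radius up.
For reference (pm): B 85, Cl 99, Ge 121, Sr 185.
The largest atomic radius among these belongs to Sr.

Sr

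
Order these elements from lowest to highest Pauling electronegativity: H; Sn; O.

H is in period 1, group 1; O is in period 2, group 16; Sn is in period 5, group 14.
Atoms toward the upper right of the periodic table pull bonding electrons most strongly.
Here both period and group differ, so the two effects have to be weighed against each other.
H > Sn: the two effects oppose for this pair; the down-group effect wins (2.20 vs 1.96).
O > H: period and group pull opposite ways; the across-period shift dominates (3.44 vs 2.20).
Tabulated electronegativity (Pauling): H 2.20, O 3.44, Sn 1.96.
So from lowest to highest: Sn < H < O.

Sn < H < O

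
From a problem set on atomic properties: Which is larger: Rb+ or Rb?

Forming Rb+ removes 1 electron from Rb. Fewer electrons for the same nuclear charge means less shielding and a higher Z_eff on the remaining electrons, and for main-group metals the entire outer shell is lost.
A cation is smaller than its parent atom: Rb+ < Rb.

Rb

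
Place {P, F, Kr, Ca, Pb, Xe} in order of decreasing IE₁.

F > Kr > Xe > P > Pb > Ca

Removing the outermost electron gets harder across a period and easier down a group.
Here both period and group differ, so the two effects have to be weighed against each other.
Pb > Ca: the two effects oppose for this pair; the across-period effect wins (716 vs 590 kJ/mol).
P > Pb: relative to Pb, both the across-period and down-group shifts push P's first ionization energy up.
Xe > P: period and group pull opposite ways; the across-period shift dominates (1170 vs 1012 kJ/mol).
Kr > Xe: Kr sits above Xe in group 18, so the down-group effect alone puts Kr higher.
F > Kr: the two effects oppose for this pair; the down-group effect wins (1681 vs 1351 kJ/mol).
Approximate values (kJ/mol): F 1681, P 1012, Ca 590, Kr 1351, Xe 1170, Pb 716.
So from highest to lowest: F > Kr > Xe > P > Pb > Ca.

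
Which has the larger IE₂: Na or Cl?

IE_2 is the cost of taking one more electron from the +1 cation: Na⁺ is the bare [Ne] core; Cl⁺ still has 6 valence electrons.
Pulling an electron out of a noble-gas core costs far more than removing a remaining valence electron, so Na sits at the high end of IE_2.
The numbers (kJ/mol): Na 4562, Cl 2298.
Hence IE_2: Cl < Na.

Na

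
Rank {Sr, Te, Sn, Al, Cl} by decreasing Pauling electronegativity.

Cl > Te > Sn > Al > Sr

Al is in period 3, group 13; Cl is in period 3, group 17; Sr is in period 5, group 2; Sn is in period 5, group 14; Te is in period 5, group 16.
EN rises left→right (higher Z_eff, smaller atoms) and falls top→bottom (larger, more shielded atoms).
Here both period and group differ, so the two effects have to be weighed against each other.
Al > Sr: relative to Sr, both the across-period and down-group shifts push Al's electronegativity up.
Sn > Al: the two effects oppose for this pair; the across-period effect wins (1.96 vs 1.61).
Te > Sn: both are in period 5; the period trend gives Te the larger value.
Cl > Te: both effects reinforce here, so Cl is clearly the higher of the two.
For reference (Pauling): Al 1.61, Cl 3.16, Sr 0.95, Sn 1.96, Te 2.10.
So from highest to lowest: Cl > Te > Sn > Al > Sr.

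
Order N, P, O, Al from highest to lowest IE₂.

O, N, P, Al

After 1 electron has been removed, what remains? N⁺ still has 4 valence electrons; P⁺ still has 4 valence electrons; O⁺ still has 5 valence electrons; Al⁺ still has 2 valence electrons.
All are still removing valence electrons, so compare the +1 ions as you would atoms: IE_2 generally rises across a period (higher Z_eff) and falls down a group (larger shell), subject to the usual subshell exceptions.
Valence configurations: N⁺ [He]2s²2p², P⁺ [Ne]3s²3p², O⁺ [He]2s²2p³, Al⁺ [Ne]3s².
The numbers (kJ/mol): N 2856, P 1907, O 3388, Al 1817.
So the second ionization energies run Al < P < N < O.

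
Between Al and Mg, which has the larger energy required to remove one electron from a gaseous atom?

Mg

IE₁ increases left→right with effective nuclear charge and decreases top→bottom as the valence shell moves farther out.
All lie in period 3; the across-period trend (first ionization energy increases left to right) applies, with the exception below.
Note the exception: Mg has a higher first ionization energy than Al, contrary to the simple trend — Al's single 3p electron is easier to remove than one from Mg's filled 3s².
Approximate values (kJ/mol): Mg 738, Al 578.
So Mg has the larger energy required to remove one electron from a gaseous atom (Mg > Al).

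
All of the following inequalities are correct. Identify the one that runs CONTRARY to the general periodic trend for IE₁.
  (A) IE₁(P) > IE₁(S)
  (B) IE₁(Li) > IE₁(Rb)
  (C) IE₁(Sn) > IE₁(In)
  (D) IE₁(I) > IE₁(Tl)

The general trend: IE₁ increases across a period and decreases down a group.
(A) P (period 3, group 15) vs S (period 3, group 16): the stated order contradicts the simple trend.
(B) Li (period 2, group 1) vs Rb (period 5, group 1): the stated order agrees with the simple trend.
(C) Sn (period 5, group 14) vs In (period 5, group 13): the stated order agrees with the simple trend.
(D) I (period 5, group 17) vs Tl (period 6, group 13): the stated order agrees with the simple trend.
The exception is (A): S (3p⁴) ionizes more easily than half-filled P (3p³) because the paired 3p electron in S is pushed out by e⁻–e⁻ repulsion.

(A)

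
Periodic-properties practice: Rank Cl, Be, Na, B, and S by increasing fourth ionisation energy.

After 3 electrons have been removed, what remains? Cl³⁺ still has 4 valence electrons; Be³⁺ is already 1 electron into the core; Na³⁺ is already 2 electrons into the core; B³⁺ is the bare [He] core; S³⁺ still has 3 valence electrons.
Core electrons are held far more tightly than valence electrons, so Na, Be and B top the IE_4 order.
Valence configurations: Cl³⁺ [Ne]3s²3p², S³⁺ [Ne]3s²3p¹.
Tabulated IE_4 (kJ/mol): Cl 5159, Be 21007, Na 9543, B 25026, S 4556.
Overall IE_4 order: S < Cl < Na < Be < B.

S, Cl, Na, Be, B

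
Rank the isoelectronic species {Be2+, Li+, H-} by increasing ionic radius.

All of these have 2 electrons, so size is governed by nuclear charge alone: the more protons, the stronger the pull on the same electron cloud, and the smaller the ion.
Nuclear charges: Be2+ (Z=4), Li+ (Z=3), H- (Z=1).
Smallest to largest: Be2+ < Li+ < H-.

Be2+ < Li+ < H-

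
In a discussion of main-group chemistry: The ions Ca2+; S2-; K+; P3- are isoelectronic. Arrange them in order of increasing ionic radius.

All of these have 18 electrons, so size is governed by nuclear charge alone: the more protons, the stronger the pull on the same electron cloud, and the smaller the ion.
Nuclear charges: Ca2+ (Z=20), K+ (Z=19), S2- (Z=16), P3- (Z=15).
Smallest to largest: Ca2+ < K+ < S2- < P3-.

Ca2+ < K+ < S2- < P3-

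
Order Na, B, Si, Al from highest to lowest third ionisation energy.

After 2 electrons have been removed, what remains? Na²⁺ is already 1 electron into the core; B²⁺ still has 1 valence electron; Si²⁺ still has 2 valence electrons; Al²⁺ still has 1 valence electron.
Core electrons are held far more tightly than valence electrons, so Na tops the IE_3 order.
Valence configurations: B²⁺ [He]2s¹, Si²⁺ [Ne]3s², Al²⁺ [Ne]3s¹.
Approximate IE_3 values (kJ/mol): Na 6910, B 3660, Si 3232, Al 2745.
Putting it together, IE_3: Al < Si < B < Na.

Na > B > Si > Al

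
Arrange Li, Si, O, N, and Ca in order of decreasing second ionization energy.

Li > O > N > Si > Ca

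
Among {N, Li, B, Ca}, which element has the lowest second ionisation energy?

Ca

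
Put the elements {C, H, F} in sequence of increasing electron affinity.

H, C, F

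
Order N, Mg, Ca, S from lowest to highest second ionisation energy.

IE_2 is the cost of taking one more electron from the +1 cation: N⁺ still has 4 valence electrons; Mg⁺ still has 1 valence electron; Ca⁺ still has 1 valence electron; S⁺ still has 5 valence electrons.
All are still removing valence electrons, so compare the +1 ions as you would atoms: IE_2 generally rises across a period (higher Z_eff) and falls down a group (larger shell), subject to the usual subshell exceptions.
Valence configurations: N⁺ [He]2s²2p², Mg⁺ [Ne]3s¹, Ca⁺ [Ar]4s¹, S⁺ [Ne]3s²3p³.
Tabulated IE_2 (kJ/mol): N 2856, Mg 1451, Ca 1145, S 2252.
Hence IE_2: Ca < Mg < S < N.

Ca < Mg < S < N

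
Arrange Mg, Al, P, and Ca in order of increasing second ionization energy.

Ca, Mg, Al, P

IE_2 is the cost of taking one more electron from the +1 cation: Mg⁺ still has 1 valence electron; Al⁺ still has 2 valence electrons; P⁺ still has 4 valence electrons; Ca⁺ still has 1 valence electron.
All are still removing valence electrons, so compare the +1 ions as you would atoms: IE_2 generally rises across a period (higher Z_eff) and falls down a group (larger shell), subject to the usual subshell exceptions.
Valence configurations: Mg⁺ [Ne]3s¹, Al⁺ [Ne]3s², P⁺ [Ne]3s²3p², Ca⁺ [Ar]4s¹.
The numbers (kJ/mol): Mg 1451, Al 1817, P 1907, Ca 1145.
Overall IE_2 order: Ca < Mg < Al < P.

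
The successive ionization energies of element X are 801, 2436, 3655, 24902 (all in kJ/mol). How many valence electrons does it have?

Look for the largest jump between consecutive ionization energies: IE4/IE3 ≈ 6.8, far larger than any earlier ratio.
That jump marks the point where a core electron is being removed. So the atom has 3 valence electrons.

3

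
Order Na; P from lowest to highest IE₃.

After 2 electrons have been removed, what remains? Na²⁺ is already 1 electron into the core; P²⁺ still has 3 valence electrons.
Core electrons are held far more tightly than valence electrons, so Na tops the IE_3 order.
Approximate IE_3 values (kJ/mol): Na 6910, P 2914.
Overall IE_3 order: P < Na.

P < Na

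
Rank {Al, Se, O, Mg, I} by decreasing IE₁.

IE₁ increases left→right with effective nuclear charge and decreases top→bottom as the valence shell moves farther out.
Here both period and group differ, so the two effects have to be weighed against each other.
Mg > Al: this pair runs against the simple trend — see the exception note.
Se > Mg: the two effects oppose for this pair; the across-period effect wins (941 vs 738 kJ/mol).
I > Se: the two effects oppose for this pair; the across-period effect wins (1008 vs 941 kJ/mol).
O > I: the two effects oppose for this pair; the down-group effect wins (1314 vs 1008 kJ/mol).
Note the exception: Mg has a higher first ionization energy than Al, contrary to the simple trend — Al's single 3p electron is easier to remove than one from Mg's filled 3s².
Approximate values (kJ/mol): O 1314, Mg 738, Al 578, Se 941, I 1008.
So from highest to lowest: O > I > Se > Mg > Al.

O, I, Se, Mg, Al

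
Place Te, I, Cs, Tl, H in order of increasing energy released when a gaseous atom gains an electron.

H is in period 1, group 1; Te is in period 5, group 16; I is in period 5, group 17; Cs is in period 6, group 1; Tl is in period 6, group 13.
EA tends to increase across a period and decrease down a group, though the pattern is less regular than for IE or radius.
Here both period and group differ, so the two effects have to be weighed against each other.
Cs > Tl: this pair runs against the simple trend — see the exception note.
H > Cs: they share group 1; the group trend gives H the larger value.
Te > H: the two effects oppose for this pair; the across-period effect wins (190 vs 73 kJ/mol).
I > Te: I lies to the right of Te in period 5, so the across-period effect alone puts I higher.
Note the exception: Cs has a higher electron affinity than Tl, contrary to the simple trend — Tl's ns²np¹ configuration gives only a small electron affinity — the sparsely filled np subshell binds an added electron weakly.
For reference (kJ/mol): H 73, Te 190, I 295, Cs 46, Tl 19.
So from lowest to highest: Tl < Cs < H < Te < I.

Tl < Cs < H < Te < I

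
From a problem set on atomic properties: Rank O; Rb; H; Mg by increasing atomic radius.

H, O, Mg, Rb

H is in period 1, group 1; O is in period 2, group 16; Mg is in period 3, group 2; Rb is in period 5, group 1.
Moving right in a period, electrons are added to the same shell under a stronger nuclear pull, so atoms get smaller; moving down, a new shell is opened and atoms get larger.
Here both period and group differ, so the two effects have to be weighed against each other.
O > H: period and group pull opposite ways; the down-group shift dominates (63 vs 32 pm).
Mg > O: both effects reinforce here, so Mg is clearly the larger of the two.
Rb > Mg: both effects reinforce here, so Rb is clearly the larger of the two.
Approximate values (pm): H 32, O 63, Mg 139, Rb 210.
So from smallest to largest: H < O < Mg < Rb.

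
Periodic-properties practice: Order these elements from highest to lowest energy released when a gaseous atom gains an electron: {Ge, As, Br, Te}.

Br > Te > Ge > As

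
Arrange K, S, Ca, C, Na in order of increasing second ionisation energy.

Ca, S, C, K, Na

Consider each +1 ion: K⁺ is the bare [Ar] core; S⁺ still has 5 valence electrons; Ca⁺ still has 1 valence electron; C⁺ still has 3 valence electrons; Na⁺ is the bare [Ne] core.
Breaking into a closed-shell core is much more expensive than removing a leftover valence electron — K and Na have the largest IE_2 here.
Valence configurations: S⁺ [Ne]3s²3p³, Ca⁺ [Ar]4s¹, C⁺ [He]2s²2p¹.
The numbers (kJ/mol): K 3052, S 2252, Ca 1145, C 2353, Na 4562.
Hence IE_2: Ca < S < C < K < Na.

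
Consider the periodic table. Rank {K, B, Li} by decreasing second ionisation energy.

IE_2 is the cost of taking one more electron from the +1 cation: K⁺ is the bare [Ar] core; B⁺ still has 2 valence electrons; Li⁺ is the bare [He] core.
Breaking into a closed-shell core is much more expensive than removing a leftover valence electron — K and Li have the largest IE_2 here.
Approximate IE_2 values (kJ/mol): K 3052, B 2427, Li 7298.
Overall IE_2 order: B < K < Li.

Li > K > B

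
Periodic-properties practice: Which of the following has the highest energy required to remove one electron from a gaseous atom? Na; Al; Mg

Mg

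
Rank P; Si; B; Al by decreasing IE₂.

The second ionization energy removes an electron from the +1 ion. For each element: P⁺ still has 4 valence electrons; Si⁺ still has 3 valence electrons; B⁺ still has 2 valence electrons; Al⁺ still has 2 valence electrons.
All are still removing valence electrons, so compare the +1 ions as you would atoms: IE_2 generally rises across a period (higher Z_eff) and falls down a group (larger shell), subject to the usual subshell exceptions.
Valence configurations: P⁺ [Ne]3s²3p², Si⁺ [Ne]3s²3p¹, B⁺ [He]2s², Al⁺ [Ne]3s².
Si⁺ loses a lone 3p electron whereas Al⁺ must break into a filled 3s² pair, so IE_2(Al) > IE_2(Si) even though Si has the higher nuclear charge.
The numbers (kJ/mol): P 1907, Si 1577, B 2427, Al 1817.
So the second ionization energies run Si < Al < P < B.

B, P, Al, Si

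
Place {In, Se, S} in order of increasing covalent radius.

S is in period 3, group 16; Se is in period 4, group 16; In is in period 5, group 13.
Radius decreases left→right (rising Z_eff, same n) and increases top→bottom (higher n).
These span different periods and groups, so the two trends combine.
Se > S: Se sits below S in group 16, so the down-group effect alone puts Se larger.
In > Se: relative to Se, both the across-period and down-group shifts push In's atomic radius up.
Approximate values (pm): S 103, Se 116, In 142.
So from smallest to largest: S < Se < In.

S < Se < In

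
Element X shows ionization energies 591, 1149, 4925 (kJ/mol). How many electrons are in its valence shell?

2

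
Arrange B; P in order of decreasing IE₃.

B, P

The third ionization energy removes an electron from the +2 ion. For each element: B²⁺ still has 1 valence electron; P²⁺ still has 3 valence electrons.
All are still removing valence electrons, so compare the +2 ions as you would atoms: IE_3 generally rises across a period (higher Z_eff) and falls down a group (larger shell), subject to the usual subshell exceptions.
Valence configurations: B²⁺ [He]2s¹, P²⁺ [Ne]3s²3p¹.
The numbers (kJ/mol): B 3660, P 2914.
Hence IE_3: P < B.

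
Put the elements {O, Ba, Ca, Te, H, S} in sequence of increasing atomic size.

H < O < S < Te < Ca < Ba

H is in period 1, group 1; O is in period 2, group 16; S is in period 3, group 16; Ca is in period 4, group 2; Te is in period 5, group 16; Ba is in period 6, group 2.
Across a period the added protons contract the valence shell; down a group each new principal shell makes the atom larger.
These span different periods and groups, so the two trends combine.
O > H: the two effects oppose for this pair; the down-group effect wins (63 vs 32 pm).
S > O: they share group 16; the group trend gives S the larger value.
Te > S: they share group 16; the group trend gives Te the larger value.
Ca > Te: the two effects oppose for this pair; the across-period effect wins (171 vs 136 pm).
Ba > Ca: Ba sits below Ca in group 2, so the down-group effect alone puts Ba larger.
Approximate values (pm): H 32, O 63, S 103, Ca 171, Te 136, Ba 196.
So from smallest to largest: H < O < S < Te < Ca < Ba.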